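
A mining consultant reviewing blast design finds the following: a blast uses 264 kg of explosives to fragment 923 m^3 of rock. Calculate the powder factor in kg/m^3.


Powder factor = explosive mass / rock volume
= 264 / 923
= 0.286 kg/m^3

0.286 kg/m^3


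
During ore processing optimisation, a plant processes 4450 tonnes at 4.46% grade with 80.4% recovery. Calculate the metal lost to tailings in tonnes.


38.9001 tonnes

Total metal in feed:
= 4450 * 4.46 / 100 = 198.47 tonnes
Metal recovered:
= 198.47 * 80.4 / 100 = 159.56988 tonnes
Metal lost to tailings:
= 198.47 - 159.56988
= 38.9001 tonnes


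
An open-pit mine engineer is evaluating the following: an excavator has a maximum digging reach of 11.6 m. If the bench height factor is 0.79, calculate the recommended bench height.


9.164 m

Bench height = reach * factor
= 11.6 * 0.79
= 9.164 m


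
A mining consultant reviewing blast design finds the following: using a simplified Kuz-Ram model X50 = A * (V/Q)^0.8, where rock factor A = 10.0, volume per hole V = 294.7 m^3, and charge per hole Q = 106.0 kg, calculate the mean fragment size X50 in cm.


Compute V/Q:
V/Q = 294.7 / 106.0 = 2.780188679
Raise to the power 0.8:
(V/Q)^0.8 = 2.780188679^0.8 = 2.265997448
Multiply by A:
X50 = 10.0 * 2.265997448
= 22.66 cm

22.66 cm


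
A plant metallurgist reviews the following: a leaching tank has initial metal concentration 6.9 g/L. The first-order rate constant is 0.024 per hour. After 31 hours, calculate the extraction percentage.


Compute the exponent:
-k * t = -0.024 * 31 = -0.744
Remaining concentration:
C = 6.9 * exp(-0.744)
= 6.9 * 0.4752092717
= 3.278943975 g/L
Extracted = 6.9 - 3.278943975 = 3.621056025 g/L
Extraction % = 3.621056025 / 6.9 * 100
= 52.4791%

52.4791%


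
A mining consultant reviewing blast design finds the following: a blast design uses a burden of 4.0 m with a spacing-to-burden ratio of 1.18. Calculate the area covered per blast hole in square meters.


18.88 m^2

First, find the spacing:
Spacing = burden * ratio = 4.0 * 1.18
= 4.72 m
Then, calculate the area:
Area = burden * spacing = 4.0 * 4.72
= 18.88 m^2


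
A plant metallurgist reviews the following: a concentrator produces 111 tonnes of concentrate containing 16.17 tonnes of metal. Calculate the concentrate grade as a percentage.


14.5676%

Grade = (metal in concentrate / concentrate mass) * 100
= (16.17 / 111) * 100
= 0.1456756757 * 100
= 14.5676%


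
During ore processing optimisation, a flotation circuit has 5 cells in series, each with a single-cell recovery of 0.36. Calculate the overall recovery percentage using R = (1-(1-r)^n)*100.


Complement of single-cell recovery:
1 - r = 1 - 0.36 = 0.64
Raise to power n:
(1 - r)^5 = 0.64^5 = 0.1073741824
Overall recovery:
R = (1 - 0.1073741824) * 100
= 89.2626%

89.2626%


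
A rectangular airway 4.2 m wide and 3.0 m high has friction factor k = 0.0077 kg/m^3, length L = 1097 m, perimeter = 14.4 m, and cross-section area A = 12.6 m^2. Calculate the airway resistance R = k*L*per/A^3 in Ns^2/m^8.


0.0608 Ns^2/m^8

Compute the numerator:
k * L * per = 0.0077 * 1097 * 14.4
= 121.63536
Compute the denominator:
A^3 = 12.6^3 = 2000.376
Resistance:
R = 121.63536 / 2000.376
= 0.0608 Ns^2/m^8


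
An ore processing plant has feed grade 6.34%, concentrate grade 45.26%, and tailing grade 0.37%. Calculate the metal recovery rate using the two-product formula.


94.9402%

Using the two-product formula:
R = 100 * c * (f - t) / (f * (c - t))
Numerator = 100 * 45.26 * (6.34 - 0.37)
= 100 * 45.26 * 5.97
= 27020.22
Denominator = 6.34 * (45.26 - 0.37)
= 6.34 * 44.89
= 284.6026
R = 27020.22 / 284.6026
= 94.9402%


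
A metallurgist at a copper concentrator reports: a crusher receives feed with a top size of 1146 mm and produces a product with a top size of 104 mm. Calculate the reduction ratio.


11.0192

Reduction ratio = feed size / product size
= 1146 / 104
= 11.0192


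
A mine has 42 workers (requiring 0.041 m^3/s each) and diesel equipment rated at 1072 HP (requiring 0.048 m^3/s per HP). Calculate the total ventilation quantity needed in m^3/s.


Airflow for workers:
Q_people = 42 * 0.041 = 1.722 m^3/s
Airflow for diesel equipment:
Q_diesel = 1072 * 0.048 = 51.456 m^3/s
Total ventilation:
Q_total = 1.722 + 51.456
= 53.178 m^3/s

53.178 m^3/s


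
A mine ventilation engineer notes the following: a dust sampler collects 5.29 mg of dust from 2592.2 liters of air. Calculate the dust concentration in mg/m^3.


Convert liters to m^3: 1 m^3 = 1000 L
Concentration = mass / volume * 1000
= 5.29 / 2592.2 * 1000
= 0.002040737597 * 1000
= 2.0407 mg/m^3

2.0407 mg/m^3


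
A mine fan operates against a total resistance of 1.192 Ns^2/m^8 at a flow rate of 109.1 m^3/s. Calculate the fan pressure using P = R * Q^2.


14188.1495 Pa

Compute Q^2:
Q^2 = 109.1^2 = 11902.81
Compute pressure:
P = R * Q^2 = 1.192 * 11902.81
= 14188.1495 Pa


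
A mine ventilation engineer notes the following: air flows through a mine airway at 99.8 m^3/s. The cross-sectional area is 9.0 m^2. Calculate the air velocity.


Velocity = flow rate / cross-sectional area
= 99.8 / 9.0
= 11.0889 m/s

11.0889 m/s


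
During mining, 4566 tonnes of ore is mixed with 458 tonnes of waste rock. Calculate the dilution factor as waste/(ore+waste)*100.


9.1162%

Total material = ore + waste
= 4566 + 458 = 5024 tonnes
Dilution = waste / total * 100
= 458 / 5024 * 100
= 0.09116242038 * 100
= 9.1162%


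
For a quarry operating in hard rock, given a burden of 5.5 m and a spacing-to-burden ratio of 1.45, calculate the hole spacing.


Spacing = burden * ratio
= 5.5 * 1.45
= 7.975 m

7.975 m


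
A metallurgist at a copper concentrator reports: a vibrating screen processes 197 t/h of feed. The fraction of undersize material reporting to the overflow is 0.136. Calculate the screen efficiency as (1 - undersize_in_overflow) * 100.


Screen efficiency = (1 - fraction of undersize in overflow) * 100
= (1 - 0.136) * 100
= 0.864 * 100
= 86.4%

86.4%


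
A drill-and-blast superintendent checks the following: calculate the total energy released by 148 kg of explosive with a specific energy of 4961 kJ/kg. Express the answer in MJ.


Energy = mass * specific_energy / 1000
= 148 * 4961 / 1000
= 734228 / 1000
= 734.228 MJ

734.228 MJ


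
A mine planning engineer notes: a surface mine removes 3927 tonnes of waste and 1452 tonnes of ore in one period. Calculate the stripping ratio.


Stripping ratio = waste tonnage / ore tonnage
= 3927 / 1452
= 2.7045

2.7045


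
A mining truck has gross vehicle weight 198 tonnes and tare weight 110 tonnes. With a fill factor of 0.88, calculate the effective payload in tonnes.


Maximum payload = gross - tare
= 198 - 110 = 88 tonnes
Effective payload = max payload * fill factor
= 88 * 0.88
= 77.44 tonnes

77.44 tonnes


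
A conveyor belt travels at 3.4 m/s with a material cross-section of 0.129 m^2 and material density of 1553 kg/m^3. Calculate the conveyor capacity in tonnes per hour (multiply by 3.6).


Volumetric flow = speed * area
= 3.4 * 0.129 = 0.4386 m^3/s
Mass flow = volumetric * density
= 0.4386 * 1553 = 681.1458 kg/s
Convert to t/h: multiply by 3.6
Capacity = 681.1458 * 3.6
= 2452.1249 t/h

2452.1249 t/h


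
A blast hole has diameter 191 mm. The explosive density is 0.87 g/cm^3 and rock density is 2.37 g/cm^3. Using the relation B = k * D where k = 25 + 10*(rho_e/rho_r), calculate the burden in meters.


5.4761 m

First, compute k:
rho_e / rho_r = 0.87 / 2.37 = 0.3670886076
k = 25 + 10 * 0.3670886076 = 28.67088608
Then, compute burden:
B = k * D / 1000 = 28.67088608 * 191 / 1000
= 5476.139241 / 1000
= 5.4761 m


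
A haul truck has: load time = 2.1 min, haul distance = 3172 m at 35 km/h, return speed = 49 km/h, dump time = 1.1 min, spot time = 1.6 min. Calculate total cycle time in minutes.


14.1218 min

Convert haul speed to m/min: 35 * 1000/60 = 583.3333333 m/min
Haul time = 3172 / 583.3333333 = 5.437714286 min
Convert return speed to m/min: 49 * 1000/60 = 816.6666667 m/min
Return time = 3172 / 816.6666667 = 3.884081633 min
Total cycle time:
= 2.1 + 5.437714286 + 1.1 + 3.884081633 + 1.6
= 14.1218 min


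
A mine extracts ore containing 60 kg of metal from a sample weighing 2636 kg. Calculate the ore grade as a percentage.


Ore grade = (metal mass / ore mass) * 100
= (60 / 2636) * 100
= 0.02276176024 * 100
= 2.2762%

2.2762%


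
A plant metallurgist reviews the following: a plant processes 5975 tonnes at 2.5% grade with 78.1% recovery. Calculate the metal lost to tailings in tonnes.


32.7131 tonnes

Total metal in feed:
= 5975 * 2.5 / 100 = 149.375 tonnes
Metal recovered:
= 149.375 * 78.1 / 100 = 116.661875 tonnes
Metal lost to tailings:
= 149.375 - 116.661875
= 32.7131 tonnes


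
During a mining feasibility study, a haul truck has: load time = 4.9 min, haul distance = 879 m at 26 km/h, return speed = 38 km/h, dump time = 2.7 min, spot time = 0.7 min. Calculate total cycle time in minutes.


Convert haul speed to m/min: 26 * 1000/60 = 433.3333333 m/min
Haul time = 879 / 433.3333333 = 2.028461538 min
Convert return speed to m/min: 38 * 1000/60 = 633.3333333 m/min
Return time = 879 / 633.3333333 = 1.387894737 min
Total cycle time:
= 4.9 + 2.028461538 + 2.7 + 1.387894737 + 0.7
= 11.7164 min

11.7164 min


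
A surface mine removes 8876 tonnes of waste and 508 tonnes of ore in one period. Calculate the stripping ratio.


17.4724

Stripping ratio = waste tonnage / ore tonnage
= 8876 / 508
= 17.4724


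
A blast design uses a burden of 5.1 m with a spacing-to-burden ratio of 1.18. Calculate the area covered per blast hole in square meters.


First, find the spacing:
Spacing = burden * ratio = 5.1 * 1.18
= 6.018 m
Then, calculate the area:
Area = burden * spacing = 5.1 * 6.018
= 30.6918 m^2

30.6918 m^2


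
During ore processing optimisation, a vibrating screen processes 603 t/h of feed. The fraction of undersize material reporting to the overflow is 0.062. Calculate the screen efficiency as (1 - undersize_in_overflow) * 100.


Screen efficiency = (1 - fraction of undersize in overflow) * 100
= (1 - 0.062) * 100
= 0.938 * 100
= 93.8%

93.8%


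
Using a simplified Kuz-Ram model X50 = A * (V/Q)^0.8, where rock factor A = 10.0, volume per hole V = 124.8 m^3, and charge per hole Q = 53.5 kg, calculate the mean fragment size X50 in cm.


Compute V/Q:
V/Q = 124.8 / 53.5 = 2.33271028
Raise to the power 0.8:
(V/Q)^0.8 = 2.33271028^0.8 = 1.969194629
Multiply by A:
X50 = 10.0 * 1.969194629
= 19.6919 cm

19.6919 cm


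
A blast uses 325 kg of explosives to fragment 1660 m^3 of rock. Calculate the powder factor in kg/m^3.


Powder factor = explosive mass / rock volume
= 325 / 1660
= 0.1958 kg/m^3

0.1958 kg/m^3


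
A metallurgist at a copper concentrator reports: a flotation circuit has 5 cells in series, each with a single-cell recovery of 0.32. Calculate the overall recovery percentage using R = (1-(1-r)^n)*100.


85.4607%

Complement of single-cell recovery:
1 - r = 1 - 0.32 = 0.68
Raise to power n:
(1 - r)^5 = 0.68^5 = 0.1453933568
Overall recovery:
R = (1 - 0.1453933568) * 100
= 85.4607%


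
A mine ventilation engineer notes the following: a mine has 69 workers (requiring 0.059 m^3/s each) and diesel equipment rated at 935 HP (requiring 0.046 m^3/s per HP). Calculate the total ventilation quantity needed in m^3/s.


47.081 m^3/s

Airflow for workers:
Q_people = 69 * 0.059 = 4.071 m^3/s
Airflow for diesel equipment:
Q_diesel = 935 * 0.046 = 43.01 m^3/s
Total ventilation:
Q_total = 4.071 + 43.01
= 47.081 m^3/s


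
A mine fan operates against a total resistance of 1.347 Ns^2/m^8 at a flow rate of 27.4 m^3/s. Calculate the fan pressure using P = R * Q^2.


1011.2737 Pa

Compute Q^2:
Q^2 = 27.4^2 = 750.76
Compute pressure:
P = R * Q^2 = 1.347 * 750.76
= 1011.2737 Pa


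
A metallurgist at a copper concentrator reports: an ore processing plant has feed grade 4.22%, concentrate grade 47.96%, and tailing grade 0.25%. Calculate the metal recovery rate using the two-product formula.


94.5688%

Using the two-product formula:
R = 100 * c * (f - t) / (f * (c - t))
Numerator = 100 * 47.96 * (4.22 - 0.25)
= 100 * 47.96 * 3.97
= 19040.12
Denominator = 4.22 * (47.96 - 0.25)
= 4.22 * 47.71
= 201.3362
R = 19040.12 / 201.3362
= 94.5688%


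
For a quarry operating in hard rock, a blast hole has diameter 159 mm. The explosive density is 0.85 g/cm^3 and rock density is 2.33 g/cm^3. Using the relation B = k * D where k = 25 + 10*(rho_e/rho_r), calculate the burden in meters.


First, compute k:
rho_e / rho_r = 0.85 / 2.33 = 0.364806867
k = 25 + 10 * 0.364806867 = 28.64806867
Then, compute burden:
B = k * D / 1000 = 28.64806867 * 159 / 1000
= 4555.042918 / 1000
= 4.555 m

4.555 m


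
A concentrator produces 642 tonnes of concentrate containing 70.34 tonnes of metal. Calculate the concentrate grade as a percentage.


Grade = (metal in concentrate / concentrate mass) * 100
= (70.34 / 642) * 100
= 0.1095638629 * 100
= 10.9564%

10.9564%


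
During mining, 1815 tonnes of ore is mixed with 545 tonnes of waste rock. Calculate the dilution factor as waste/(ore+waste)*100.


Total material = ore + waste
= 1815 + 545 = 2360 tonnes
Dilution = waste / total * 100
= 545 / 2360 * 100
= 0.2309322034 * 100
= 23.0932%

23.0932%


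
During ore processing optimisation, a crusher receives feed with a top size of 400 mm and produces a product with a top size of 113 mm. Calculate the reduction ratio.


3.5398

Reduction ratio = feed size / product size
= 400 / 113
= 3.5398


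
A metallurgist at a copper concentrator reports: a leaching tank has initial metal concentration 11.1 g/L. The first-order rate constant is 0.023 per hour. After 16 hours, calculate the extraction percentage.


Compute the exponent:
-k * t = -0.023 * 16 = -0.368
Remaining concentration:
C = 11.1 * exp(-0.368)
= 11.1 * 0.6921171817
= 7.682500717 g/L
Extracted = 11.1 - 7.682500717 = 3.417499283 g/L
Extraction % = 3.417499283 / 11.1 * 100
= 30.7883%

30.7883%


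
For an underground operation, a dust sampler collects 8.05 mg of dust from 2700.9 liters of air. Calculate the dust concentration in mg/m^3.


Convert liters to m^3: 1 m^3 = 1000 L
Concentration = mass / volume * 1000
= 8.05 / 2700.9 * 1000
= 0.002980487985 * 1000
= 2.9805 mg/m^3

2.9805 mg/m^3


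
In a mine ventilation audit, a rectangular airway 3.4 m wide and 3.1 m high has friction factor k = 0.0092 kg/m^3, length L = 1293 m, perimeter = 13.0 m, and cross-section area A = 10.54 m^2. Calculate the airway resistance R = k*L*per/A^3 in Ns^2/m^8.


0.1321 Ns^2/m^8

Compute the numerator:
k * L * per = 0.0092 * 1293 * 13.0
= 154.6428
Compute the denominator:
A^3 = 10.54^3 = 1170.905464
Resistance:
R = 154.6428 / 1170.905464
= 0.1321 Ns^2/m^8


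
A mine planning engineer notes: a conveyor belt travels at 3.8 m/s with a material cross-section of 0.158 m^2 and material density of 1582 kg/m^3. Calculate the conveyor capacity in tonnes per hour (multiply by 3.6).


3419.3981 t/h

Volumetric flow = speed * area
= 3.8 * 0.158 = 0.6004 m^3/s
Mass flow = volumetric * density
= 0.6004 * 1582 = 949.8328 kg/s
Convert to t/h: multiply by 3.6
Capacity = 949.8328 * 3.6
= 3419.3981 t/h


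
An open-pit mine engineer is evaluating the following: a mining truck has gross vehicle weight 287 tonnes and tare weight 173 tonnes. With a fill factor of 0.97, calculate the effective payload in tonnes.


Maximum payload = gross - tare
= 287 - 173 = 114 tonnes
Effective payload = max payload * fill factor
= 114 * 0.97
= 110.58 tonnes

110.58 tonnes


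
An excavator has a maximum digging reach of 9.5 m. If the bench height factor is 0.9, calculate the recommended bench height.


Bench height = reach * factor
= 9.5 * 0.9
= 8.55 m

8.55 m


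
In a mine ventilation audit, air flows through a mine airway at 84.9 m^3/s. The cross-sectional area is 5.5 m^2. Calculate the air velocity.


Velocity = flow rate / cross-sectional area
= 84.9 / 5.5
= 15.4364 m/s

15.4364 m/s


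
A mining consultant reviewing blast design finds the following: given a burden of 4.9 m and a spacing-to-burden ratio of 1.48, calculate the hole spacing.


7.252 m

Spacing = burden * ratio
= 4.9 * 1.48
= 7.252 m


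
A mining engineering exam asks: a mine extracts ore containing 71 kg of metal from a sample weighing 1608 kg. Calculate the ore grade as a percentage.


4.4154%

Ore grade = (metal mass / ore mass) * 100
= (71 / 1608) * 100
= 0.04415422886 * 100
= 4.4154%


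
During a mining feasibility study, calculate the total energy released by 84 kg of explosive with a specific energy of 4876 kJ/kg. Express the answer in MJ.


Energy = mass * specific_energy / 1000
= 84 * 4876 / 1000
= 409584 / 1000
= 409.584 MJ

409.584 MJ


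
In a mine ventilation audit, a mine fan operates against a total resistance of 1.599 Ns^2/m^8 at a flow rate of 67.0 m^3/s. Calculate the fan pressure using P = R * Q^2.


7177.911 Pa

Compute Q^2:
Q^2 = 67.0^2 = 4489.0
Compute pressure:
P = R * Q^2 = 1.599 * 4489.0
= 7177.911 Pa


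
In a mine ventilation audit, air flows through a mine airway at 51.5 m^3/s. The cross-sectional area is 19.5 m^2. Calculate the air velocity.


2.641 m/s

Velocity = flow rate / cross-sectional area
= 51.5 / 19.5
= 2.641 m/s


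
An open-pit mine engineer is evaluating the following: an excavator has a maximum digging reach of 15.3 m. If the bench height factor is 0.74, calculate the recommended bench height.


Bench height = reach * factor
= 15.3 * 0.74
= 11.322 m

11.322 m


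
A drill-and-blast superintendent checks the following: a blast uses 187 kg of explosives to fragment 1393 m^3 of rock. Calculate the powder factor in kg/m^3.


0.1342 kg/m^3

Powder factor = explosive mass / rock volume
= 187 / 1393
= 0.1342 kg/m^3


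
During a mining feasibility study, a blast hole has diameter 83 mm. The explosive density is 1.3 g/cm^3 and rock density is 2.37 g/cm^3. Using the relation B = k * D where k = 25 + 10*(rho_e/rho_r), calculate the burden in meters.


First, compute k:
rho_e / rho_r = 1.3 / 2.37 = 0.5485232068
k = 25 + 10 * 0.5485232068 = 30.48523207
Then, compute burden:
B = k * D / 1000 = 30.48523207 * 83 / 1000
= 2530.274262 / 1000
= 2.5303 m

2.5303 m


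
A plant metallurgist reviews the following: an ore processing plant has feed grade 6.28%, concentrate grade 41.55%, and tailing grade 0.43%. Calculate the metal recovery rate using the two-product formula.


Using the two-product formula:
R = 100 * c * (f - t) / (f * (c - t))
Numerator = 100 * 41.55 * (6.28 - 0.43)
= 100 * 41.55 * 5.85
= 24306.75
Denominator = 6.28 * (41.55 - 0.43)
= 6.28 * 41.12
= 258.2336
R = 24306.75 / 258.2336
= 94.127%

94.127%


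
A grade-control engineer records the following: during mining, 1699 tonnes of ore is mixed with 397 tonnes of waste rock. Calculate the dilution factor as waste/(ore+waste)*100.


18.9408%

Total material = ore + waste
= 1699 + 397 = 2096 tonnes
Dilution = waste / total * 100
= 397 / 2096 * 100
= 0.1894083969 * 100
= 18.9408%


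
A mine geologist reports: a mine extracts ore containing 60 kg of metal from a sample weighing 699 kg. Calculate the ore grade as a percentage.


Ore grade = (metal mass / ore mass) * 100
= (60 / 699) * 100
= 0.08583690987 * 100
= 8.5837%

8.5837%


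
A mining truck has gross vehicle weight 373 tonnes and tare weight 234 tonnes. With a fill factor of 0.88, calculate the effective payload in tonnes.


Maximum payload = gross - tare
= 373 - 234 = 139 tonnes
Effective payload = max payload * fill factor
= 139 * 0.88
= 122.32 tonnes

122.32 tonnes


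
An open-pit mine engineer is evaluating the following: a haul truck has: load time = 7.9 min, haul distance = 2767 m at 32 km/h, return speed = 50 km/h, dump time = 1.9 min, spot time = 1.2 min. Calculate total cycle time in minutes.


Convert haul speed to m/min: 32 * 1000/60 = 533.3333333 m/min
Haul time = 2767 / 533.3333333 = 5.188125 min
Convert return speed to m/min: 50 * 1000/60 = 833.3333333 m/min
Return time = 2767 / 833.3333333 = 3.3204 min
Total cycle time:
= 7.9 + 5.188125 + 1.9 + 3.3204 + 1.2
= 19.5085 min

19.5085 min


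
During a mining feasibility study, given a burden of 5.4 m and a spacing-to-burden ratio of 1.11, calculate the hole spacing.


Spacing = burden * ratio
= 5.4 * 1.11
= 5.994 m

5.994 m


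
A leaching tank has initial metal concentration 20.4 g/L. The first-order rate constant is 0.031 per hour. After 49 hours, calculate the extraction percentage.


Compute the exponent:
-k * t = -0.031 * 49 = -1.519
Remaining concentration:
C = 20.4 * exp(-1.519)
= 20.4 * 0.2189307082
= 4.466186448 g/L
Extracted = 20.4 - 4.466186448 = 15.93381355 g/L
Extraction % = 15.93381355 / 20.4 * 100
= 78.1069%

78.1069%


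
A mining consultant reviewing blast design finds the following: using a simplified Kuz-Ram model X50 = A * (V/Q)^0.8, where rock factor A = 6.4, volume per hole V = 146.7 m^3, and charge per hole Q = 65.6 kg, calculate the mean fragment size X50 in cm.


12.1843 cm

Compute V/Q:
V/Q = 146.7 / 65.6 = 2.236280488
Raise to the power 0.8:
(V/Q)^0.8 = 2.236280488^0.8 = 1.903798672
Multiply by A:
X50 = 6.4 * 1.903798672
= 12.1843 cm


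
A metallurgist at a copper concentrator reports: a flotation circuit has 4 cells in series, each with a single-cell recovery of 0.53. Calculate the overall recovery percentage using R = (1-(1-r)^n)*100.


95.1203%

Complement of single-cell recovery:
1 - r = 1 - 0.53 = 0.47
Raise to power n:
(1 - r)^4 = 0.47^4 = 0.04879681
Overall recovery:
R = (1 - 0.04879681) * 100
= 95.1203%


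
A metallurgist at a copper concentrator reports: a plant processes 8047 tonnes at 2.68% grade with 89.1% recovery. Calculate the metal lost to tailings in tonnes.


Total metal in feed:
= 8047 * 2.68 / 100 = 215.6596 tonnes
Metal recovered:
= 215.6596 * 89.1 / 100 = 192.1527036 tonnes
Metal lost to tailings:
= 215.6596 - 192.1527036
= 23.5069 tonnes

23.5069 tonnes


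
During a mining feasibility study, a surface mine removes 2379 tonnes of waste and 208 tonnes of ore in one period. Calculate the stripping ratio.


11.4375

Stripping ratio = waste tonnage / ore tonnage
= 2379 / 208
= 11.4375


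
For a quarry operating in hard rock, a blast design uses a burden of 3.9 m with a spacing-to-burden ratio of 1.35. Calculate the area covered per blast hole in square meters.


First, find the spacing:
Spacing = burden * ratio = 3.9 * 1.35
= 5.265 m
Then, calculate the area:
Area = burden * spacing = 3.9 * 5.265
= 20.5335 m^2

20.5335 m^2


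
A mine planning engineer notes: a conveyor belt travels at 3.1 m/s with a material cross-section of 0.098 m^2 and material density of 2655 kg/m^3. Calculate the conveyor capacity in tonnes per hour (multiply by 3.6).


2903.7204 t/h

Volumetric flow = speed * area
= 3.1 * 0.098 = 0.3038 m^3/s
Mass flow = volumetric * density
= 0.3038 * 2655 = 806.589 kg/s
Convert to t/h: multiply by 3.6
Capacity = 806.589 * 3.6
= 2903.7204 t/h


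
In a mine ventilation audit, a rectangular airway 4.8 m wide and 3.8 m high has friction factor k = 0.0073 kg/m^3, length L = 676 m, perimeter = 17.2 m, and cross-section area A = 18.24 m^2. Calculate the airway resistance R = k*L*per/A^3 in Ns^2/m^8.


0.014 Ns^2/m^8

Compute the numerator:
k * L * per = 0.0073 * 676 * 17.2
= 84.87856
Compute the denominator:
A^3 = 18.24^3 = 6068.404224
Resistance:
R = 84.87856 / 6068.404224
= 0.014 Ns^2/m^8


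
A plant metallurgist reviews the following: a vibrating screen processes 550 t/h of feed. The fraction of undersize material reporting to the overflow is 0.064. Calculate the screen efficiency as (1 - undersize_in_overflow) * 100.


Screen efficiency = (1 - fraction of undersize in overflow) * 100
= (1 - 0.064) * 100
= 0.936 * 100
= 93.6%

93.6%


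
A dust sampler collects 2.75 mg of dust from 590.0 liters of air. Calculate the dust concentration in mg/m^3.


Convert liters to m^3: 1 m^3 = 1000 L
Concentration = mass / volume * 1000
= 2.75 / 590.0 * 1000
= 0.004661016949 * 1000
= 4.661 mg/m^3

4.661 mg/m^3


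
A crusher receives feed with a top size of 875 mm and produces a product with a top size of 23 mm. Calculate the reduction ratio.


Reduction ratio = feed size / product size
= 875 / 23
= 38.0435

38.0435


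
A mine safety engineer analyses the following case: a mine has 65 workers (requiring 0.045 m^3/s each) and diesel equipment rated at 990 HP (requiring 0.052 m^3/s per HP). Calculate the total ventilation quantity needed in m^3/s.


Airflow for workers:
Q_people = 65 * 0.045 = 2.925 m^3/s
Airflow for diesel equipment:
Q_diesel = 990 * 0.052 = 51.48 m^3/s
Total ventilation:
Q_total = 2.925 + 51.48
= 54.405 m^3/s

54.405 m^3/s


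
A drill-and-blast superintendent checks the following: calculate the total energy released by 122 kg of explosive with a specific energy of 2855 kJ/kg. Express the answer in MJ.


348.31 MJ

Energy = mass * specific_energy / 1000
= 122 * 2855 / 1000
= 348310 / 1000
= 348.31 MJ


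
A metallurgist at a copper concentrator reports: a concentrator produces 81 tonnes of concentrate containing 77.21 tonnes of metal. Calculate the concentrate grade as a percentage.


95.321%

Grade = (metal in concentrate / concentrate mass) * 100
= (77.21 / 81) * 100
= 0.9532098765 * 100
= 95.321%


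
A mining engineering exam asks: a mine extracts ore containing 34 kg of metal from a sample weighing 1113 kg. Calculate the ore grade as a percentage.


3.0548%

Ore grade = (metal mass / ore mass) * 100
= (34 / 1113) * 100
= 0.03054806828 * 100
= 3.0548%


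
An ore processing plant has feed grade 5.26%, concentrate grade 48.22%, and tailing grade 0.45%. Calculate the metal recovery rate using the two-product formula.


Using the two-product formula:
R = 100 * c * (f - t) / (f * (c - t))
Numerator = 100 * 48.22 * (5.26 - 0.45)
= 100 * 48.22 * 4.81
= 23193.82
Denominator = 5.26 * (48.22 - 0.45)
= 5.26 * 47.77
= 251.2702
R = 23193.82 / 251.2702
= 92.3063%

92.3063%


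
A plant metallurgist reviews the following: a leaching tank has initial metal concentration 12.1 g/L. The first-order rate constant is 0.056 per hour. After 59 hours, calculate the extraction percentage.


Compute the exponent:
-k * t = -0.056 * 59 = -3.304
Remaining concentration:
C = 12.1 * exp(-3.304)
= 12.1 * 0.0367359294
= 0.4445047458 g/L
Extracted = 12.1 - 0.4445047458 = 11.65549525 g/L
Extraction % = 11.65549525 / 12.1 * 100
= 96.3264%

96.3264%


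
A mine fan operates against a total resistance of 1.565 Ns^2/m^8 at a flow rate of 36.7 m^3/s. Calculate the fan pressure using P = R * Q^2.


2107.8829 Pa

Compute Q^2:
Q^2 = 36.7^2 = 1346.89
Compute pressure:
P = R * Q^2 = 1.565 * 1346.89
= 2107.8829 Pa


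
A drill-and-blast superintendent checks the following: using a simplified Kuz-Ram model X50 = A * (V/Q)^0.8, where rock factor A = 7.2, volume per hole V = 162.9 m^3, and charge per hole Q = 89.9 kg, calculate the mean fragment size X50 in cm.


11.5841 cm

Compute V/Q:
V/Q = 162.9 / 89.9 = 1.812013348
Raise to the power 0.8:
(V/Q)^0.8 = 1.812013348^0.8 = 1.608900231
Multiply by A:
X50 = 7.2 * 1.608900231
= 11.5841 cm


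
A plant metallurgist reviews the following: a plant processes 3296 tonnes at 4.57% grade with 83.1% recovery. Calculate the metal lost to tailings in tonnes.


Total metal in feed:
= 3296 * 4.57 / 100 = 150.6272 tonnes
Metal recovered:
= 150.6272 * 83.1 / 100 = 125.1712032 tonnes
Metal lost to tailings:
= 150.6272 - 125.1712032
= 25.456 tonnes

25.456 tonnes


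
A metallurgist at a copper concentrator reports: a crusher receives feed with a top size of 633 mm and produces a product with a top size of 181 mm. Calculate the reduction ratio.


Reduction ratio = feed size / product size
= 633 / 181
= 3.4972

3.4972


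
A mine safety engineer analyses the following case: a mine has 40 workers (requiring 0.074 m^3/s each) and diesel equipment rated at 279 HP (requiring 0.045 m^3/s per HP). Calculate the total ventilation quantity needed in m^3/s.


15.515 m^3/s

Airflow for workers:
Q_people = 40 * 0.074 = 2.96 m^3/s
Airflow for diesel equipment:
Q_diesel = 279 * 0.045 = 12.555 m^3/s
Total ventilation:
Q_total = 2.96 + 12.555
= 15.515 m^3/s


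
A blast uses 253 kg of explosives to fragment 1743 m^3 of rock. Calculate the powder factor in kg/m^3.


0.1452 kg/m^3

Powder factor = explosive mass / rock volume
= 253 / 1743
= 0.1452 kg/m^3


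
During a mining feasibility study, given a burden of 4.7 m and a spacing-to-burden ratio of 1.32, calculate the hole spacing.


Spacing = burden * ratio
= 4.7 * 1.32
= 6.204 m

6.204 m


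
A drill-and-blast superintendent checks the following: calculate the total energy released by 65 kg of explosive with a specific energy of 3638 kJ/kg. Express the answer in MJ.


Energy = mass * specific_energy / 1000
= 65 * 3638 / 1000
= 236470 / 1000
= 236.47 MJ

236.47 MJ


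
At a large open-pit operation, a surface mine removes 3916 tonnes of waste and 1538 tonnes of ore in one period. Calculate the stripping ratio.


Stripping ratio = waste tonnage / ore tonnage
= 3916 / 1538
= 2.5462

2.5462


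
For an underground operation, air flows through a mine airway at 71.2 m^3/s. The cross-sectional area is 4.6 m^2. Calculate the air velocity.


Velocity = flow rate / cross-sectional area
= 71.2 / 4.6
= 15.4783 m/s

15.4783 m/s


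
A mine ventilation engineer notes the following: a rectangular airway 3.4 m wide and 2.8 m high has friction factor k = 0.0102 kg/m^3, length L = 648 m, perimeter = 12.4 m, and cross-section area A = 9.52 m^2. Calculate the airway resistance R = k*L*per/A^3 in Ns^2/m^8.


Compute the numerator:
k * L * per = 0.0102 * 648 * 12.4
= 81.95904
Compute the denominator:
A^3 = 9.52^3 = 862.801408
Resistance:
R = 81.95904 / 862.801408
= 0.095 Ns^2/m^8

0.095 Ns^2/m^8


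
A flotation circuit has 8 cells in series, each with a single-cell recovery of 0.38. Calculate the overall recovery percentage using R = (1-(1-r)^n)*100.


97.8166%

Complement of single-cell recovery:
1 - r = 1 - 0.38 = 0.62
Raise to power n:
(1 - r)^8 = 0.62^8 = 0.02183401056
Overall recovery:
R = (1 - 0.02183401056) * 100
= 97.8166%


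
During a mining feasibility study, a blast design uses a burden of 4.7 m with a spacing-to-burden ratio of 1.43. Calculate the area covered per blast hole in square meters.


First, find the spacing:
Spacing = burden * ratio = 4.7 * 1.43
= 6.721 m
Then, calculate the area:
Area = burden * spacing = 4.7 * 6.721
= 31.5887 m^2

31.5887 m^2


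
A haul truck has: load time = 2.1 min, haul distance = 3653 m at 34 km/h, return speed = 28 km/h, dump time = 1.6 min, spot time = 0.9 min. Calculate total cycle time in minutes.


18.8743 min

Convert haul speed to m/min: 34 * 1000/60 = 566.6666667 m/min
Haul time = 3653 / 566.6666667 = 6.446470588 min
Convert return speed to m/min: 28 * 1000/60 = 466.6666667 m/min
Return time = 3653 / 466.6666667 = 7.827857143 min
Total cycle time:
= 2.1 + 6.446470588 + 1.6 + 7.827857143 + 0.9
= 18.8743 min


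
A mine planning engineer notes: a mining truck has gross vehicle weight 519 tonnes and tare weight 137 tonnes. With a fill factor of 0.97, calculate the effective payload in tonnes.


370.54 tonnes

Maximum payload = gross - tare
= 519 - 137 = 382 tonnes
Effective payload = max payload * fill factor
= 382 * 0.97
= 370.54 tonnes


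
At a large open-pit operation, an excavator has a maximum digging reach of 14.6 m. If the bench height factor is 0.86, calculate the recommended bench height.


Bench height = reach * factor
= 14.6 * 0.86
= 12.556 m

12.556 m


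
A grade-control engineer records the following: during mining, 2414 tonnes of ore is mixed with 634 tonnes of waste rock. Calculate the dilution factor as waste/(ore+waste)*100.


20.8005%

Total material = ore + waste
= 2414 + 634 = 3048 tonnes
Dilution = waste / total * 100
= 634 / 3048 * 100
= 0.2080052493 * 100
= 20.8005%


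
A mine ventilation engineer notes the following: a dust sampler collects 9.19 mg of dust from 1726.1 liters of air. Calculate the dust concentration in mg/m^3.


Convert liters to m^3: 1 m^3 = 1000 L
Concentration = mass / volume * 1000
= 9.19 / 1726.1 * 1000
= 0.005324141127 * 1000
= 5.3241 mg/m^3

5.3241 mg/m^3


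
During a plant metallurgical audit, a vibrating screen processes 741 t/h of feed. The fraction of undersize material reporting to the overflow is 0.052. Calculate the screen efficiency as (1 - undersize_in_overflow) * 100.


Screen efficiency = (1 - fraction of undersize in overflow) * 100
= (1 - 0.052) * 100
= 0.948 * 100
= 94.8%

94.8%


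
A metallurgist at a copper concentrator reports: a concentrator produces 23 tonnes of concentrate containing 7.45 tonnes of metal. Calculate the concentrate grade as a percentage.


32.3913%

Grade = (metal in concentrate / concentrate mass) * 100
= (7.45 / 23) * 100
= 0.3239130435 * 100
= 32.3913%


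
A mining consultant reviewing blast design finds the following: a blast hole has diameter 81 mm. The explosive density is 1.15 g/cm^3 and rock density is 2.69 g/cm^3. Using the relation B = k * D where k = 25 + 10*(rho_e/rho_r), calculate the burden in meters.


2.3713 m

First, compute k:
rho_e / rho_r = 1.15 / 2.69 = 0.4275092937
k = 25 + 10 * 0.4275092937 = 29.27509294
Then, compute burden:
B = k * D / 1000 = 29.27509294 * 81 / 1000
= 2371.282528 / 1000
= 2.3713 m


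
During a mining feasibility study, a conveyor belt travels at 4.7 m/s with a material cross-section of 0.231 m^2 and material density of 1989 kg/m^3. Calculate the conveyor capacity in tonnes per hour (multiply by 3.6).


7774.0463 t/h

Volumetric flow = speed * area
= 4.7 * 0.231 = 1.0857 m^3/s
Mass flow = volumetric * density
= 1.0857 * 1989 = 2159.4573 kg/s
Convert to t/h: multiply by 3.6
Capacity = 2159.4573 * 3.6
= 7774.0463 t/h


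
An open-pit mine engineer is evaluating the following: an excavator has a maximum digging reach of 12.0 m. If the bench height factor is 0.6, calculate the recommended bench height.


7.2 m

Bench height = reach * factor
= 12.0 * 0.6
= 7.2 m


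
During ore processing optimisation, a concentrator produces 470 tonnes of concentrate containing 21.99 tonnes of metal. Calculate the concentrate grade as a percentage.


Grade = (metal in concentrate / concentrate mass) * 100
= (21.99 / 470) * 100
= 0.04678723404 * 100
= 4.6787%

4.6787%


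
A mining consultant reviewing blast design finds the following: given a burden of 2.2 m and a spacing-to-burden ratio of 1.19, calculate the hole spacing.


Spacing = burden * ratio
= 2.2 * 1.19
= 2.618 m

2.618 m


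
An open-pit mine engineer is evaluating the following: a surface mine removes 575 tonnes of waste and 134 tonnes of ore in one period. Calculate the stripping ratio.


Stripping ratio = waste tonnage / ore tonnage
= 575 / 134
= 4.291

4.291


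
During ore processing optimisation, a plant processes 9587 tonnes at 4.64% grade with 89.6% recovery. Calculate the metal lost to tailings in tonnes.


46.263 tonnes

Total metal in feed:
= 9587 * 4.64 / 100 = 444.8368 tonnes
Metal recovered:
= 444.8368 * 89.6 / 100 = 398.5737728 tonnes
Metal lost to tailings:
= 444.8368 - 398.5737728
= 46.263 tonnes


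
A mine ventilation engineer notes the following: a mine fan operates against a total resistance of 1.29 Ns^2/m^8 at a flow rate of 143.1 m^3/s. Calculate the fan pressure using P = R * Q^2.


Compute Q^2:
Q^2 = 143.1^2 = 20477.61
Compute pressure:
P = R * Q^2 = 1.29 * 20477.61
= 26416.1169 Pa

26416.1169 Pa


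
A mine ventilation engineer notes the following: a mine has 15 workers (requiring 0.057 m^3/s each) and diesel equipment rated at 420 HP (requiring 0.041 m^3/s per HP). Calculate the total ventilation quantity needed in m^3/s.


Airflow for workers:
Q_people = 15 * 0.057 = 0.855 m^3/s
Airflow for diesel equipment:
Q_diesel = 420 * 0.041 = 17.22 m^3/s
Total ventilation:
Q_total = 0.855 + 17.22
= 18.075 m^3/s

18.075 m^3/s


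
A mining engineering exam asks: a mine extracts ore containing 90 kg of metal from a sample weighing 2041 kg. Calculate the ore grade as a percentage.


Ore grade = (metal mass / ore mass) * 100
= (90 / 2041) * 100
= 0.04409603136 * 100
= 4.4096%

4.4096%


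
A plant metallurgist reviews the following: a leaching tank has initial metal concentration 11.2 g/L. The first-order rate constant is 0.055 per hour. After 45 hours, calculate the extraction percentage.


91.5837%

Compute the exponent:
-k * t = -0.055 * 45 = -2.475
Remaining concentration:
C = 11.2 * exp(-2.475)
= 11.2 * 0.08416299026
= 0.9426254909 g/L
Extracted = 11.2 - 0.9426254909 = 10.25737451 g/L
Extraction % = 10.25737451 / 11.2 * 100
= 91.5837%


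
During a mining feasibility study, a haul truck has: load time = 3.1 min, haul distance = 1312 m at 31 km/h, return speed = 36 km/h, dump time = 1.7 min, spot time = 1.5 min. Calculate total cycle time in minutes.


11.026 min

Convert haul speed to m/min: 31 * 1000/60 = 516.6666667 m/min
Haul time = 1312 / 516.6666667 = 2.539354839 min
Convert return speed to m/min: 36 * 1000/60 = 600 m/min
Return time = 1312 / 600 = 2.186666667 min
Total cycle time:
= 3.1 + 2.539354839 + 1.7 + 2.186666667 + 1.5
= 11.026 min


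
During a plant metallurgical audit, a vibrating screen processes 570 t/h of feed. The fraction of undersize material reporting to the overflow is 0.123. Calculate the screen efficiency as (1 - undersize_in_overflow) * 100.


Screen efficiency = (1 - fraction of undersize in overflow) * 100
= (1 - 0.123) * 100
= 0.877 * 100
= 87.7%

87.7%


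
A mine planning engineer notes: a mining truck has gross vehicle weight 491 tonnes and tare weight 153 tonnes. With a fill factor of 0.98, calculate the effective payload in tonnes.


Maximum payload = gross - tare
= 491 - 153 = 338 tonnes
Effective payload = max payload * fill factor
= 338 * 0.98
= 331.24 tonnes

331.24 tonnes


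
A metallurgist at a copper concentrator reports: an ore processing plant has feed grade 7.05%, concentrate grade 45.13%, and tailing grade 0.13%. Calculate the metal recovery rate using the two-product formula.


98.4396%

Using the two-product formula:
R = 100 * c * (f - t) / (f * (c - t))
Numerator = 100 * 45.13 * (7.05 - 0.13)
= 100 * 45.13 * 6.92
= 31229.96
Denominator = 7.05 * (45.13 - 0.13)
= 7.05 * 45.0
= 317.25
R = 31229.96 / 317.25
= 98.4396%


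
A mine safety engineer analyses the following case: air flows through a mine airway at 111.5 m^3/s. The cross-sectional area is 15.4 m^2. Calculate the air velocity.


Velocity = flow rate / cross-sectional area
= 111.5 / 15.4
= 7.2403 m/s

7.2403 m/s


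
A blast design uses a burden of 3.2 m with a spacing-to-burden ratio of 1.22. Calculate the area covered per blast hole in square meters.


First, find the spacing:
Spacing = burden * ratio = 3.2 * 1.22
= 3.904 m
Then, calculate the area:
Area = burden * spacing = 3.2 * 3.904
= 12.4928 m^2

12.4928 m^2


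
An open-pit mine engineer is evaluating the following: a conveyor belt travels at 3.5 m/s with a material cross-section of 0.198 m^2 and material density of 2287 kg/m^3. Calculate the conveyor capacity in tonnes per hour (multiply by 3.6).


Volumetric flow = speed * area
= 3.5 * 0.198 = 0.693 m^3/s
Mass flow = volumetric * density
= 0.693 * 2287 = 1584.891 kg/s
Convert to t/h: multiply by 3.6
Capacity = 1584.891 * 3.6
= 5705.6076 t/h

5705.6076 t/h


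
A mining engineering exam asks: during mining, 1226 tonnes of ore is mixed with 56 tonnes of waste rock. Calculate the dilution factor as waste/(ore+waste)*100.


Total material = ore + waste
= 1226 + 56 = 1282 tonnes
Dilution = waste / total * 100
= 56 / 1282 * 100
= 0.04368174727 * 100
= 4.3682%

4.3682%


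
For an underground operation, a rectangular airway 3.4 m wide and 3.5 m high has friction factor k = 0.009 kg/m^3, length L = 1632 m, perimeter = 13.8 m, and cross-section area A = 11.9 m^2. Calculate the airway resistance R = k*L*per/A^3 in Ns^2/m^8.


0.1203 Ns^2/m^8

Compute the numerator:
k * L * per = 0.009 * 1632 * 13.8
= 202.6944
Compute the denominator:
A^3 = 11.9^3 = 1685.159
Resistance:
R = 202.6944 / 1685.159
= 0.1203 Ns^2/m^8
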